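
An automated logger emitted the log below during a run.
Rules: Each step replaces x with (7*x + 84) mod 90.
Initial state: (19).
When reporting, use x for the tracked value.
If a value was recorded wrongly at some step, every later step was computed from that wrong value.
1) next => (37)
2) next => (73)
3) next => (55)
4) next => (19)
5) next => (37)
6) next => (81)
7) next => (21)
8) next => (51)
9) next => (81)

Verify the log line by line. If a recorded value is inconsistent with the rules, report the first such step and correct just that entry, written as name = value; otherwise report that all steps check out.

step 6, x = 73

step 1: x = (7*19 + 84) mod 90 = 37 -> exactly as logged
step 2: x = (7*37 + 84) mod 90 = 73 -> exactly as logged
step 3: x = (7*73 + 84) mod 90 = 55 -> same as recorded
step 4: x = (7*55 + 84) mod 90 = 19 -> no discrepancy
step 5: x = (7*19 + 84) mod 90 = 37 -> verified
step 6: x = (7*37 + 84) mod 90 = 73 -> the log disagrees here
The earliest wrong entry is at step 6: it should read x = 73.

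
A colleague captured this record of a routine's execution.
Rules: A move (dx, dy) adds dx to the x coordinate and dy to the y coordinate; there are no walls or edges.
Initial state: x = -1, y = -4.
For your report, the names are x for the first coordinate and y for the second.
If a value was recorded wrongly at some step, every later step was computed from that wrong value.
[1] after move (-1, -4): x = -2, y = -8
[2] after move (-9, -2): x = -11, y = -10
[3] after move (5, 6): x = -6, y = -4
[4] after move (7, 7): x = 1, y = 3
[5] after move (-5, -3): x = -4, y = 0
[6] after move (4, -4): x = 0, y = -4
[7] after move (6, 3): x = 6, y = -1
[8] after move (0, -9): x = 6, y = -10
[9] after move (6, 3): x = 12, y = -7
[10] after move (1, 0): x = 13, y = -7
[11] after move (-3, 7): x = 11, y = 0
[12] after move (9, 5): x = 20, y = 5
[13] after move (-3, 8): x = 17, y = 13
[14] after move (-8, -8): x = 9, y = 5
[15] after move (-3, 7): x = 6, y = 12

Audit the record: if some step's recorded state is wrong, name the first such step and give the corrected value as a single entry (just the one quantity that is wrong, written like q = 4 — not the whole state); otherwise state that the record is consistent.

1. x = -1 + (-1) = -2, y = -4 + (-4) = -8 (verified)
2. x = -2 + (-9) = -11, y = -8 + (-2) = -10 (confirmed correct)
3. x = -11 + (5) = -6, y = -10 + (6) = -4 (in agreement)
4. x = -6 + (7) = 1, y = -4 + (7) = 3 (agrees with the record)
5. x = 1 + (-5) = -4, y = 3 + (-3) = 0 (same as recorded)
6. x = -4 + (4) = 0, y = 0 + (-4) = -4 (exactly as logged)
7. x = 0 + (6) = 6, y = -4 + (3) = -1 (no discrepancy)
8. x = 6 + (0) = 6, y = -1 + (-9) = -10 (confirmed correct)
9. x = 6 + (6) = 12, y = -10 + (3) = -7 (matches)
10. x = 12 + (1) = 13, y = -7 + (0) = -7 (exactly as logged)
11. x = 13 + (-3) = 10, y = -7 + (7) = 0 (first mismatch against the record)
That makes step 11 the first incorrect line — x = 10 is what it should show.

step 11, x = 10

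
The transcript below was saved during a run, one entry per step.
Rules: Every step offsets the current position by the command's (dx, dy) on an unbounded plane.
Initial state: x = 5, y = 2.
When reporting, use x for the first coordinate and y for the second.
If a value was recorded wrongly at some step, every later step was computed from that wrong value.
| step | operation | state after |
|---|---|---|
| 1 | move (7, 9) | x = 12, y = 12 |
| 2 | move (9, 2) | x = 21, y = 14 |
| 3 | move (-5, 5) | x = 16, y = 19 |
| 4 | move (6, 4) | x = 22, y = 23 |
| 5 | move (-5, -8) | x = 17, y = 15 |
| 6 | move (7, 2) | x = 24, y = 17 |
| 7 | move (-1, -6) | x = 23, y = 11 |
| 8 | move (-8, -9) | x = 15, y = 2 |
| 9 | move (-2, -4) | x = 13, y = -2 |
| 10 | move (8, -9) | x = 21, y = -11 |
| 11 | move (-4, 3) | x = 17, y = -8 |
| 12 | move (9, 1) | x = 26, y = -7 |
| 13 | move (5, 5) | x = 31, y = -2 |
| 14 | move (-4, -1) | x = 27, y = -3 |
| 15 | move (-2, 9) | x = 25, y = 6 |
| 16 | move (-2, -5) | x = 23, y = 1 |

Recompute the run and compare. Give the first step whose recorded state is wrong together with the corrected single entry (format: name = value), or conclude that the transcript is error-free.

1. x = 5 + (7) = 12, y = 2 + (9) = 11 (the entry is off here)
Conclusion: step 1 carries the first error; the entry should be y = 11.

step 1, y = 11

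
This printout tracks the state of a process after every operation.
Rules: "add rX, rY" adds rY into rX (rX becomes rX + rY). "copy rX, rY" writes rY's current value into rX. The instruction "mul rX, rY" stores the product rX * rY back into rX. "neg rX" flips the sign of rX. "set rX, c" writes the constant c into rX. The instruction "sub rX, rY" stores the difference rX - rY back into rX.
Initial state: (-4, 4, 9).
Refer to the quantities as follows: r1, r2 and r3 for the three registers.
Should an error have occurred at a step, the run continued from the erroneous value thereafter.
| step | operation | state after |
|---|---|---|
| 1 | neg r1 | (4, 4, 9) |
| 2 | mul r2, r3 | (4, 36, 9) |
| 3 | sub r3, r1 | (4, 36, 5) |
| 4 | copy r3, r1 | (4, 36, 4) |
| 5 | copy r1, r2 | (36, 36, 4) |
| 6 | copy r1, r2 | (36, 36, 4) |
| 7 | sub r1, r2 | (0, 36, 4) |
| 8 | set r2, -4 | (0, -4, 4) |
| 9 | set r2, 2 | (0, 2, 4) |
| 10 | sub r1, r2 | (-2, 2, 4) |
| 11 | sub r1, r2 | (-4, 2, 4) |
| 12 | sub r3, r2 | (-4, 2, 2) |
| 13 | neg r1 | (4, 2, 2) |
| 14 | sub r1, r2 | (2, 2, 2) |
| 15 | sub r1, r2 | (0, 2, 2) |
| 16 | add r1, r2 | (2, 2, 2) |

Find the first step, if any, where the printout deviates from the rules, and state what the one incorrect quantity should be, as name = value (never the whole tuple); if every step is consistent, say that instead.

no error

Recomputing the run from the initial state:
step 1: r1 = 4, r2 = 4, r3 = 9
step 2: r1 = 4, r2 = 36, r3 = 9
step 3: r1 = 4, r2 = 36, r3 = 5
step 4: r1 = 4, r2 = 36, r3 = 4
step 5: r1 = 36, r2 = 36, r3 = 4
step 6: r1 = 36, r2 = 36, r3 = 4
step 7: r1 = 0, r2 = 36, r3 = 4
step 8: r1 = 0, r2 = -4, r3 = 4
step 9: r1 = 0, r2 = 2, r3 = 4
step 10: r1 = -2, r2 = 2, r3 = 4
step 11: r1 = -4, r2 = 2, r3 = 4
step 12: r1 = -4, r2 = 2, r3 = 2
step 13: r1 = 4, r2 = 2, r3 = 2
step 14: r1 = 2, r2 = 2, r3 = 2
step 15: r1 = 0, r2 = 2, r3 = 2
step 16: r1 = 2, r2 = 2, r3 = 2
This matches the printout at every step.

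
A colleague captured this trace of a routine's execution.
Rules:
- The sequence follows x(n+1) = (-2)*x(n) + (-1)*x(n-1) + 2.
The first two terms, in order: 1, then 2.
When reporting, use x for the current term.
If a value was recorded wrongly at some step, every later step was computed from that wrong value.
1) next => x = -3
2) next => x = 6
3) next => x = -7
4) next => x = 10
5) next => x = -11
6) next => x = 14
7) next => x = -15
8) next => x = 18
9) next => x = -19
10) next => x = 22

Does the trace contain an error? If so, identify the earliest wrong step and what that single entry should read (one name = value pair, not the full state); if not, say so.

1. x = -2*(2) + (-1)*(1) + (2) = -3 (confirmed correct)
2. x = -2*(-3) + (-1)*(2) + (2) = 6 (verified)
3. x = -2*(6) + (-1)*(-3) + (2) = -7 (exactly as logged)
4. x = -2*(-7) + (-1)*(6) + (2) = 10 (verified)
5. x = -2*(10) + (-1)*(-7) + (2) = -11 (verified)
6. x = -2*(-11) + (-1)*(10) + (2) = 14 (checks out)
7. x = -2*(14) + (-1)*(-11) + (2) = -15 (consistent with the trace)
8. x = -2*(-15) + (-1)*(14) + (2) = 18 (exactly as logged)
9. x = -2*(18) + (-1)*(-15) + (2) = -19 (agrees with the trace)
10. x = -2*(-19) + (-1)*(18) + (2) = 22 (consistent with the trace)
All entries verified; no error found.

no error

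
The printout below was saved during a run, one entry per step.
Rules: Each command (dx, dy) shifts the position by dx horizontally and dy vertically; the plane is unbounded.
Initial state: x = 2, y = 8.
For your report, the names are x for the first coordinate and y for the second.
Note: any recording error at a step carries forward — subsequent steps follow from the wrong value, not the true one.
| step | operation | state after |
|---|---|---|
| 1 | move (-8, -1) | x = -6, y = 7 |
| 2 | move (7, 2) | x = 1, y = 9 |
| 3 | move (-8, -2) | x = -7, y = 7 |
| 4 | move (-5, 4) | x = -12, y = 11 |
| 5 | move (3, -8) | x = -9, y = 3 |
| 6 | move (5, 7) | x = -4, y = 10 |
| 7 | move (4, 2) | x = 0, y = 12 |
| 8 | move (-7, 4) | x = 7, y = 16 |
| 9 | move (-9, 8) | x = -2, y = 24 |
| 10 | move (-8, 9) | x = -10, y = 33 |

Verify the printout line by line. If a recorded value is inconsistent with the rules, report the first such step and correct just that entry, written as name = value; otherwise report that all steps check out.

1. x = 2 + (-8) = -6, y = 8 + (-1) = 7 (consistent with the printout)
2. x = -6 + (7) = 1, y = 7 + (2) = 9 (checks out)
3. x = 1 + (-8) = -7, y = 9 + (-2) = 7 (no discrepancy)
4. x = -7 + (-5) = -12, y = 7 + (4) = 11 (checks out)
5. x = -12 + (3) = -9, y = 11 + (-8) = 3 (exactly as logged)
6. x = -9 + (5) = -4, y = 3 + (7) = 10 (verified)
7. x = -4 + (4) = 0, y = 10 + (2) = 12 (agrees with the printout)
8. x = 0 + (-7) = -7, y = 12 + (4) = 16 (not what was recorded)
So the first discrepancy is step 8, where the right value is x = -7.

step 8, x = -7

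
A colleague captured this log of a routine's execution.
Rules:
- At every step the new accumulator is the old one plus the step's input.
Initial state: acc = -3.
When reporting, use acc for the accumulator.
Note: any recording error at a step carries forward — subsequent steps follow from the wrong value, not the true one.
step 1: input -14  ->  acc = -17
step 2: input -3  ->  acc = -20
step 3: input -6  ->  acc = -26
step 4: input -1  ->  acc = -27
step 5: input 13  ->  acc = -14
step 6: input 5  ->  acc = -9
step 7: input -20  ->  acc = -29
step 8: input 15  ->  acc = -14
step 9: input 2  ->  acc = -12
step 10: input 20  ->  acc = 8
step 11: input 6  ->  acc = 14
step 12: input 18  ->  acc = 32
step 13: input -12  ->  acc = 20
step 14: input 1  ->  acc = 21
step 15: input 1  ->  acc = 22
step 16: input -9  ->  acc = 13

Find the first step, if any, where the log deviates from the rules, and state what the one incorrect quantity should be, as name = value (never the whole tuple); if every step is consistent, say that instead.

1. acc = -3 + -14 = -17 (in agreement)
2. acc = -17 + -3 = -20 (confirmed correct)
3. acc = -20 + -6 = -26 (consistent with the log)
4. acc = -26 + -1 = -27 (confirmed correct)
5. acc = -27 + 13 = -14 (no discrepancy)
6. acc = -14 + 5 = -9 (in agreement)
7. acc = -9 + -20 = -29 (same as recorded)
8. acc = -29 + 15 = -14 (checks out)
9. acc = -14 + 2 = -12 (same as recorded)
10. acc = -12 + 20 = 8 (confirmed correct)
11. acc = 8 + 6 = 14 (same as recorded)
12. acc = 14 + 18 = 32 (checks out)
13. acc = 32 + -12 = 20 (verified)
14. acc = 20 + 1 = 21 (no discrepancy)
15. acc = 21 + 1 = 22 (in agreement)
16. acc = 22 + -9 = 13 (confirmed correct)
Nothing is out of place; the run is error-free.

no error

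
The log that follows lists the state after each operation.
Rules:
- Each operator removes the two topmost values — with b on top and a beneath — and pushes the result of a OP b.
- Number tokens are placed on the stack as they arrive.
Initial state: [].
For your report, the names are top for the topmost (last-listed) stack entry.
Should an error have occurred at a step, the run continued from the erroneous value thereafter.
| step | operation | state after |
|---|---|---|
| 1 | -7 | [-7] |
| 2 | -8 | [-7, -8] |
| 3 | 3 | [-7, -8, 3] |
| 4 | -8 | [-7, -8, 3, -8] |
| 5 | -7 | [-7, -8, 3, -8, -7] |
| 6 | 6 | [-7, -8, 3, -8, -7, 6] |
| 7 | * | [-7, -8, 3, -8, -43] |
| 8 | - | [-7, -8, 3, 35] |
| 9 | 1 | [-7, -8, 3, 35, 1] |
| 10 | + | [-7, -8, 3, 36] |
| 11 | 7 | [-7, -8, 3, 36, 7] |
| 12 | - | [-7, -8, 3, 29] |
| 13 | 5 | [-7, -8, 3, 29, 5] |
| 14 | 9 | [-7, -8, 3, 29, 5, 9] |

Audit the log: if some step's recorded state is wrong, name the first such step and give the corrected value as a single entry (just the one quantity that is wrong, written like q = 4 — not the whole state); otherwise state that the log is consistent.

step 7, top = -42

Step 1: push -7: top = -7 — exactly as logged.
Step 2: push -8: top = -8 — exactly as logged.
Step 3: push 3: top = 3 — confirmed correct.
Step 4: push -8: top = -8 — matches.
Step 5: push -7: top = -7 — verified.
Step 6: push 6: top = 6 — exactly as logged.
Step 7: -7 * 6 = -42 — the entry is off here.
Conclusion: step 7 carries the first error; the entry should be top = -42.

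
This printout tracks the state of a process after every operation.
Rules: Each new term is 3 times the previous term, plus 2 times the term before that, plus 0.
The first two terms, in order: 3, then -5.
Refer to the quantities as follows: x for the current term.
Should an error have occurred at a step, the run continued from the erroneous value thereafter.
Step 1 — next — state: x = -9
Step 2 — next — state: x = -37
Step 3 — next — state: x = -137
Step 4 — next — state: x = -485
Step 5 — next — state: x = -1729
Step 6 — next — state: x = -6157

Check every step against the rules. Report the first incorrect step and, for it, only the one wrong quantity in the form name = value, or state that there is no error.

step 3, x = -129

Step 1: x = 3*(-5) + (2)*(3) + (0) = -9 — same as recorded.
Step 2: x = 3*(-9) + (2)*(-5) + (0) = -37 — no discrepancy.
Step 3: x = 3*(-37) + (2)*(-9) + (0) = -129 — this is not what the printout shows.
Step 3 is the first one off; corrected, x = -129.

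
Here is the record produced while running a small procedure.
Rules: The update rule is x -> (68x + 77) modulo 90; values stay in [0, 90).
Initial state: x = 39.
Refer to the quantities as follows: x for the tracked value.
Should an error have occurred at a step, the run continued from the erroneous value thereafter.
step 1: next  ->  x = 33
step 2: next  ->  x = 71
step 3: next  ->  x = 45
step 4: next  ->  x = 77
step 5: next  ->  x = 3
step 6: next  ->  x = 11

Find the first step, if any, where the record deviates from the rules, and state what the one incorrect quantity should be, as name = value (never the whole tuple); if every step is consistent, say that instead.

Recomputing the run from the initial state:
step 1: x = 29
step 2: x = 69
step 3: x = 89
step 4: x = 9
step 5: x = 59
step 6: x = 39
The first disagreement with the record is at step 1, where the value should be x = 29.

step 1, x = 29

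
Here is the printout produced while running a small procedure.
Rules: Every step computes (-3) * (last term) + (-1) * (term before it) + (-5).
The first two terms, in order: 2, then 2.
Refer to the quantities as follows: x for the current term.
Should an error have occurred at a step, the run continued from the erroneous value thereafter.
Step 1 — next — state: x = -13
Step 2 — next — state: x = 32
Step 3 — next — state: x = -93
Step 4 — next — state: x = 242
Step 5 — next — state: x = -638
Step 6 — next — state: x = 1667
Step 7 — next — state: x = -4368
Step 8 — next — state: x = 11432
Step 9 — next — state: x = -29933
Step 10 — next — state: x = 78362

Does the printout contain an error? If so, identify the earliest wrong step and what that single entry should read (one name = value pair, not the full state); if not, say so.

step 3, x = -88

Step 1: x = -3*(2) + (-1)*(2) + (-5) = -13 — consistent with the printout.
Step 2: x = -3*(-13) + (-1)*(2) + (-5) = 32 — no discrepancy.
Step 3: x = -3*(32) + (-1)*(-13) + (-5) = -88 — the entry is off here.
Step 3 is the first one off; corrected, x = -88.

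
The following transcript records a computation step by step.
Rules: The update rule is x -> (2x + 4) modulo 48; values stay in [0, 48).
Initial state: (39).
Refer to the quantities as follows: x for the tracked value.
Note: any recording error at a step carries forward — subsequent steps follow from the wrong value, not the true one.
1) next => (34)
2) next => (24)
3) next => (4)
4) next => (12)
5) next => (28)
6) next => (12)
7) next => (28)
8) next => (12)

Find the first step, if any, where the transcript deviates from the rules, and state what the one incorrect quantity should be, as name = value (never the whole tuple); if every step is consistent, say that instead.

no error

Recomputing the run from the initial state:
step 1: x = 34
step 2: x = 24
step 3: x = 4
step 4: x = 12
step 5: x = 28
step 6: x = 12
step 7: x = 28
step 8: x = 12
This matches the transcript at every step.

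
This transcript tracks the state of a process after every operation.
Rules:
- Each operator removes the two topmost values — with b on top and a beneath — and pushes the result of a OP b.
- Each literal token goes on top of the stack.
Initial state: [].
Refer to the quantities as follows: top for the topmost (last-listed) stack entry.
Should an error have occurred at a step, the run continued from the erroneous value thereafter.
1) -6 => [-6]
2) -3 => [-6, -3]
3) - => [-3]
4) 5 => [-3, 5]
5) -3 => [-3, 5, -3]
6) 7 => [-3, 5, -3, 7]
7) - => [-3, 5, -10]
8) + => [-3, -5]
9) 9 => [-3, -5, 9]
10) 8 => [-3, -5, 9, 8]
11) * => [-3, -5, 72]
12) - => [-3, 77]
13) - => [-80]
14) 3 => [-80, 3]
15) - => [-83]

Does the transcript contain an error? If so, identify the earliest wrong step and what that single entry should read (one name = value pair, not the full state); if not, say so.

step 1: push -6: top = -6 -> matches
step 2: push -3: top = -3 -> same as recorded
step 3: -6 - -3 = -3 -> in agreement
step 4: push 5: top = 5 -> confirmed correct
step 5: push -3: top = -3 -> agrees with the transcript
step 6: push 7: top = 7 -> matches
step 7: -3 - 7 = -10 -> checks out
step 8: 5 + -10 = -5 -> consistent with the transcript
step 9: push 9: top = 9 -> checks out
step 10: push 8: top = 8 -> checks out
step 11: 9 * 8 = 72 -> no discrepancy
step 12: -5 - 72 = -77 -> the transcript has a different value
First deviation found at step 12; the corrected entry is top = -77.

step 12, top = -77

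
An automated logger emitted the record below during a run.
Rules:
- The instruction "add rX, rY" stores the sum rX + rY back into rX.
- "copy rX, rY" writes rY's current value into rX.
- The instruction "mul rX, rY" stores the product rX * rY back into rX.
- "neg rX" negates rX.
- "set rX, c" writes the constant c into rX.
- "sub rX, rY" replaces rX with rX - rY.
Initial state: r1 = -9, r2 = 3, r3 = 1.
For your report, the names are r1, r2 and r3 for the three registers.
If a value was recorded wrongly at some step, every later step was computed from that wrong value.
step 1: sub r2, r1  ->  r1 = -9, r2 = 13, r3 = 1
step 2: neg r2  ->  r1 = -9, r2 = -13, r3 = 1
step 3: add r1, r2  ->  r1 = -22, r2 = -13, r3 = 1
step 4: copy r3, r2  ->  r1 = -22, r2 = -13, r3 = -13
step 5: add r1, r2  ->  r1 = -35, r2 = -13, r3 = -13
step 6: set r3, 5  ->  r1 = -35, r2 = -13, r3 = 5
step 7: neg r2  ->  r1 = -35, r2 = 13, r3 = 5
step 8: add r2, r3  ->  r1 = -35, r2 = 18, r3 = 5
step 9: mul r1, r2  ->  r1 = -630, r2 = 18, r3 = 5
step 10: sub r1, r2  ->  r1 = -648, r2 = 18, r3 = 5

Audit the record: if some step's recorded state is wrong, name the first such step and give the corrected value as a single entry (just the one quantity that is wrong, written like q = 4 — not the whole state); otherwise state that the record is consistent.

1. r2 = 3 - -9 = 12 (the record disagrees here)
The audit stops at step 1: the recorded entry is wrong and should be r2 = 12.

step 1, r2 = 12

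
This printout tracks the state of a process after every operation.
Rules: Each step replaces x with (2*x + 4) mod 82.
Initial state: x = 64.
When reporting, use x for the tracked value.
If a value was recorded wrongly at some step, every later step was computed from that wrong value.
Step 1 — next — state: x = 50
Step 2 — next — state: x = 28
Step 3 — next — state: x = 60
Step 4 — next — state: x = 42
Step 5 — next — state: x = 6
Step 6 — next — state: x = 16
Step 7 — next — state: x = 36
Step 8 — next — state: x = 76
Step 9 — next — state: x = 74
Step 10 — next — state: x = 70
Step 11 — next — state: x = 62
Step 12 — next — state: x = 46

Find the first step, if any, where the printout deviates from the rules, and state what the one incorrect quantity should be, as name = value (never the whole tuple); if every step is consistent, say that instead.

1. x = (2*64 + 4) mod 82 = 50 (exactly as logged)
2. x = (2*50 + 4) mod 82 = 22 (the recorded entry deviates here)
The audit stops at step 2: the recorded entry is wrong and should be x = 22.

step 2, x = 22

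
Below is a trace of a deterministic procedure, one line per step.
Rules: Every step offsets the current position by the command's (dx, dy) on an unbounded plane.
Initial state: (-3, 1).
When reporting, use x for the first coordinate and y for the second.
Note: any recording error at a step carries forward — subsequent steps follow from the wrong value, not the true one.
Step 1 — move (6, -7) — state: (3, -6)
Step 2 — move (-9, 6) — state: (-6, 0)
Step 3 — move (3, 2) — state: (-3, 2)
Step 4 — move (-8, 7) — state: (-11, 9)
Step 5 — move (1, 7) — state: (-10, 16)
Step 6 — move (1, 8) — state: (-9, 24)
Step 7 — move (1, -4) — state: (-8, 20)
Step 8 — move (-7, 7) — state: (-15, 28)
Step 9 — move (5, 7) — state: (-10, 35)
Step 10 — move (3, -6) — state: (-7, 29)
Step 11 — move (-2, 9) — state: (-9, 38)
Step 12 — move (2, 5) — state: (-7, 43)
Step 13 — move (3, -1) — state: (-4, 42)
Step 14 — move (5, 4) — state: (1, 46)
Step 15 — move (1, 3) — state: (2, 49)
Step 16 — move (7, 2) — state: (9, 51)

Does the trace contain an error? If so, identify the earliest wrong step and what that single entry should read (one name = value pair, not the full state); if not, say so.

step 1: x = -3 + (6) = 3, y = 1 + (-7) = -6 -> agrees with the trace
step 2: x = 3 + (-9) = -6, y = -6 + (6) = 0 -> no discrepancy
step 3: x = -6 + (3) = -3, y = 0 + (2) = 2 -> checks out
step 4: x = -3 + (-8) = -11, y = 2 + (7) = 9 -> consistent with the trace
step 5: x = -11 + (1) = -10, y = 9 + (7) = 16 -> consistent with the trace
step 6: x = -10 + (1) = -9, y = 16 + (8) = 24 -> same as recorded
step 7: x = -9 + (1) = -8, y = 24 + (-4) = 20 -> confirmed correct
step 8: x = -8 + (-7) = -15, y = 20 + (7) = 27 -> the recorded entry deviates here
So the first discrepancy is step 8, where the right value is y = 27.

step 8, y = 27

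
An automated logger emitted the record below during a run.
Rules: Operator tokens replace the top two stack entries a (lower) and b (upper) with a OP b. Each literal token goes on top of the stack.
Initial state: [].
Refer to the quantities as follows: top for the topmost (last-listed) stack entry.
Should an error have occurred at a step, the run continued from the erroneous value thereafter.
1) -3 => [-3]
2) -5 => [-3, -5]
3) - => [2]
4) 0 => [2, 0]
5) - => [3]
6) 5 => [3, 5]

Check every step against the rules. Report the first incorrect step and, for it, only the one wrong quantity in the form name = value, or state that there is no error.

Recomputing the run from the initial state:
step 1: [-3]
step 2: [-3, -5]
step 3: [2]
step 4: [2, 0]
step 5: [2]
step 6: [2, 5]
The first disagreement with the record is at step 5, where the value should be top = 2.

step 5, top = 2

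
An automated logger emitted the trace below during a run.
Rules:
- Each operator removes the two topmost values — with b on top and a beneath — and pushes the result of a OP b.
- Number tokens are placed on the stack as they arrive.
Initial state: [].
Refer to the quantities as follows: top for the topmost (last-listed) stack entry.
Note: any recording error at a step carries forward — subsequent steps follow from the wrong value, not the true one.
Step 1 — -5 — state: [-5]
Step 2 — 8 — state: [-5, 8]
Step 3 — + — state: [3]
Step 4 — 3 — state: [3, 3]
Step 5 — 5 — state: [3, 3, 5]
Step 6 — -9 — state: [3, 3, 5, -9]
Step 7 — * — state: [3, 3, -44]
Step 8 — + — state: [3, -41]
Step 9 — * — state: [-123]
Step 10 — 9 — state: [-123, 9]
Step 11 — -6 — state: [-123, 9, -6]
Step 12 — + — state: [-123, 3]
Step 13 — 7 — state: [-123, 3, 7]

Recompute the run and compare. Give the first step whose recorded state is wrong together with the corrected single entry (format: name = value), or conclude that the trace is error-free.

Step 1: push -5: top = -5 — checks out.
Step 2: push 8: top = 8 — confirmed correct.
Step 3: -5 + 8 = 3 — exactly as logged.
Step 4: push 3: top = 3 — in agreement.
Step 5: push 5: top = 5 — no discrepancy.
Step 6: push -9: top = -9 — no discrepancy.
Step 7: 5 * -9 = -45 — the recorded entry deviates here.
That makes step 7 the first incorrect line — top = -45 is what it should show.

step 7, top = -45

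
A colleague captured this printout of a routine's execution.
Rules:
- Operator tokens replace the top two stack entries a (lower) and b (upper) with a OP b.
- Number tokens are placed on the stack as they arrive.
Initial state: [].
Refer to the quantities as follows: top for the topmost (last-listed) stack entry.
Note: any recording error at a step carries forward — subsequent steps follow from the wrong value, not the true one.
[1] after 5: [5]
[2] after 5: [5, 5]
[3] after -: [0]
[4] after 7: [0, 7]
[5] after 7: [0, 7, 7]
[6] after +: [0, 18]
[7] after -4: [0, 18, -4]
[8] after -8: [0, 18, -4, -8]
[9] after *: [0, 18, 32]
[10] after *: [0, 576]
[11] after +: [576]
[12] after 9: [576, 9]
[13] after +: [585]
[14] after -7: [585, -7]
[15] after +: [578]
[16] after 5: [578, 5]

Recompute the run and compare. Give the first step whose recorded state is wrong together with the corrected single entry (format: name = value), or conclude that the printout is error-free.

Recomputing the run from the initial state:
step 1: [5]
step 2: [5, 5]
step 3: [0]
step 4: [0, 7]
step 5: [0, 7, 7]
step 6: [0, 14]
step 7: [0, 14, -4]
step 8: [0, 14, -4, -8]
step 9: [0, 14, 32]
step 10: [0, 448]
step 11: [448]
step 12: [448, 9]
step 13: [457]
step 14: [457, -7]
step 15: [450]
step 16: [450, 5]
The first disagreement with the printout is at step 6, where the value should be top = 14.

step 6, top = 14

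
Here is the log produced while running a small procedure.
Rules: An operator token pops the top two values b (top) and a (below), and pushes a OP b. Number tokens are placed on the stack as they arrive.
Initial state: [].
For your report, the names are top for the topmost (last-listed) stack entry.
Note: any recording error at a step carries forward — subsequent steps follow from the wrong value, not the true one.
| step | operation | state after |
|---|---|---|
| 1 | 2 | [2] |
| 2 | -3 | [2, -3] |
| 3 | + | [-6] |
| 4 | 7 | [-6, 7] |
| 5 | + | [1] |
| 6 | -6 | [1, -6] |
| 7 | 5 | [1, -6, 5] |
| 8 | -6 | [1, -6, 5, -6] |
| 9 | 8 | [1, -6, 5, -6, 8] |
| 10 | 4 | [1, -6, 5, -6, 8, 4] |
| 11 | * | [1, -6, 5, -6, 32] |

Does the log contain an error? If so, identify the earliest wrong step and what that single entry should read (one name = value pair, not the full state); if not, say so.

step 3, top = -1

Recomputing the run from the initial state:
step 1: [2]
step 2: [2, -3]
step 3: [-1]
step 4: [-1, 7]
step 5: [6]
step 6: [6, -6]
step 7: [6, -6, 5]
step 8: [6, -6, 5, -6]
step 9: [6, -6, 5, -6, 8]
step 10: [6, -6, 5, -6, 8, 4]
step 11: [6, -6, 5, -6, 32]
The first disagreement with the log is at step 3, where the value should be top = -1.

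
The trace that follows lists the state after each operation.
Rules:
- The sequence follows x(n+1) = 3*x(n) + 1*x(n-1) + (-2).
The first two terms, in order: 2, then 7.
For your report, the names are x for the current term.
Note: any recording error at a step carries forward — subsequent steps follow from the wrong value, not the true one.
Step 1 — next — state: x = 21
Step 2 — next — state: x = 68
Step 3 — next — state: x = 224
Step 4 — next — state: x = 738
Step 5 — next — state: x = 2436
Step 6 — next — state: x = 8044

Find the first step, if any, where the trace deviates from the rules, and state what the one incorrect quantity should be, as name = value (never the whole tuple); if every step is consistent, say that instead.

step 1: x = 3*(7) + (1)*(2) + (-2) = 21 -> agrees with the trace
step 2: x = 3*(21) + (1)*(7) + (-2) = 68 -> in agreement
step 3: x = 3*(68) + (1)*(21) + (-2) = 223 -> a discrepancy with the trace
So the first discrepancy is step 3, where the right value is x = 223.

step 3, x = 223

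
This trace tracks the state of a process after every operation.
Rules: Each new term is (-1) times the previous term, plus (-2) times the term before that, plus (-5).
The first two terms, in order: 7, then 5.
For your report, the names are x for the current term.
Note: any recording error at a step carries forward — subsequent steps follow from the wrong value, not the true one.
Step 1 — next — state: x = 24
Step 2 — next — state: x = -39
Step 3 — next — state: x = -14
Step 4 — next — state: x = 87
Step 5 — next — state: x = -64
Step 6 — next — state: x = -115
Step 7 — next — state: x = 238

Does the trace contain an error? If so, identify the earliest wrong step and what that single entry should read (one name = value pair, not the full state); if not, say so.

step 1, x = -24

Step 1: x = -1*(5) + (-2)*(7) + (-5) = -24 — this is not what the trace shows.
That makes step 1 the first incorrect line — x = -24 is what it should show.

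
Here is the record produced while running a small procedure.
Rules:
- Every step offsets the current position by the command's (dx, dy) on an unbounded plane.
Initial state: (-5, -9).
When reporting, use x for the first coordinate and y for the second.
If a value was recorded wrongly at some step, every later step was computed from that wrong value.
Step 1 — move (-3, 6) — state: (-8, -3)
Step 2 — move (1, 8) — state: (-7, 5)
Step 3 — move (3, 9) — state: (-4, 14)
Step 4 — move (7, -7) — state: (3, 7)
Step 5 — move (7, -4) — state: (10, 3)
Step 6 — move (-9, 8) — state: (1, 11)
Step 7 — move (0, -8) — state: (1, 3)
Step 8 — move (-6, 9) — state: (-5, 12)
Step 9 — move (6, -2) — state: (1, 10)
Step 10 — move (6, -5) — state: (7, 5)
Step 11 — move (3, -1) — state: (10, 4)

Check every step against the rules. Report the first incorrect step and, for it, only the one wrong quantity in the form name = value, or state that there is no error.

step 1: x = -5 + (-3) = -8, y = -9 + (6) = -3 -> exactly as logged
step 2: x = -8 + (1) = -7, y = -3 + (8) = 5 -> no discrepancy
step 3: x = -7 + (3) = -4, y = 5 + (9) = 14 -> in agreement
step 4: x = -4 + (7) = 3, y = 14 + (-7) = 7 -> in agreement
step 5: x = 3 + (7) = 10, y = 7 + (-4) = 3 -> exactly as logged
step 6: x = 10 + (-9) = 1, y = 3 + (8) = 11 -> verified
step 7: x = 1 + (0) = 1, y = 11 + (-8) = 3 -> consistent with the record
step 8: x = 1 + (-6) = -5, y = 3 + (9) = 12 -> in agreement
step 9: x = -5 + (6) = 1, y = 12 + (-2) = 10 -> agrees with the record
step 10: x = 1 + (6) = 7, y = 10 + (-5) = 5 -> checks out
step 11: x = 7 + (3) = 10, y = 5 + (-1) = 4 -> no discrepancy
All steps check out; nothing to correct.

no error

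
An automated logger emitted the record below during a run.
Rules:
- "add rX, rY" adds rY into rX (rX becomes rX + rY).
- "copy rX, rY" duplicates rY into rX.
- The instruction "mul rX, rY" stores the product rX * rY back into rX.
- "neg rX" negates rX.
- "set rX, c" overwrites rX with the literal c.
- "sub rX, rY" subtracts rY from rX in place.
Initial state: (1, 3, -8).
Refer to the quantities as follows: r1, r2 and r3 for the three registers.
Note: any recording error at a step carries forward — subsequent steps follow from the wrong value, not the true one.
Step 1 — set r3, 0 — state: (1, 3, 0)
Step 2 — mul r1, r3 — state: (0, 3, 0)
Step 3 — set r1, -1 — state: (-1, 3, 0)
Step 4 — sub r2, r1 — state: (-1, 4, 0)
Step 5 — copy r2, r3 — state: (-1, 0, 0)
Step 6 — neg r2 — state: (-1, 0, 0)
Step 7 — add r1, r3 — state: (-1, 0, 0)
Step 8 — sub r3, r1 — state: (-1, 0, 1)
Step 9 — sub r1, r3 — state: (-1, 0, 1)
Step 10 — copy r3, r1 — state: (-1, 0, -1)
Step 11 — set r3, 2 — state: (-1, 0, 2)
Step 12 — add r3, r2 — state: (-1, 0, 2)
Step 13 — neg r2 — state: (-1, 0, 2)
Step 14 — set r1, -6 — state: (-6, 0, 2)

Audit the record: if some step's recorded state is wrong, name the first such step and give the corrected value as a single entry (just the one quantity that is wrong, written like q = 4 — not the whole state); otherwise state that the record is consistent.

Step 1: r3 = 0 — in agreement.
Step 2: r1 = 1 * 0 = 0 — agrees with the record.
Step 3: r1 = -1 — verified.
Step 4: r2 = 3 - -1 = 4 — in agreement.
Step 5: r2 = 0 — in agreement.
Step 6: r2 = -(0) = 0 — in agreement.
Step 7: r1 = -1 + 0 = -1 — confirmed correct.
Step 8: r3 = 0 - -1 = 1 — consistent with the record.
Step 9: r1 = -1 - 1 = -2 — this is not what the record shows.
Step 9 is the first one off; corrected, r1 = -2.

step 9, r1 = -2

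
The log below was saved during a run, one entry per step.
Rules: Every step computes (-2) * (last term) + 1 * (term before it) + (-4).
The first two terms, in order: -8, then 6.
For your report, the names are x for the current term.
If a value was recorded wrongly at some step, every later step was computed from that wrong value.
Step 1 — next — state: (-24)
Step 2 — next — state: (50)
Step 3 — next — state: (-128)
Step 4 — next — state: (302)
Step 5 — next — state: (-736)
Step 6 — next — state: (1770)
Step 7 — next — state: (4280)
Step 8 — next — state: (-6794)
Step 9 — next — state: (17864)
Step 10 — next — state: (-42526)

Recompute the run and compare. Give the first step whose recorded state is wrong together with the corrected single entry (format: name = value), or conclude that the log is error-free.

step 7, x = -4280

Recomputing the run from the initial state:
step 1: x = -24
step 2: x = 50
step 3: x = -128
step 4: x = 302
step 5: x = -736
step 6: x = 1770
step 7: x = -4280
step 8: x = 10326
step 9: x = -24936
step 10: x = 60194
The first disagreement with the log is at step 7, where the value should be x = -4280.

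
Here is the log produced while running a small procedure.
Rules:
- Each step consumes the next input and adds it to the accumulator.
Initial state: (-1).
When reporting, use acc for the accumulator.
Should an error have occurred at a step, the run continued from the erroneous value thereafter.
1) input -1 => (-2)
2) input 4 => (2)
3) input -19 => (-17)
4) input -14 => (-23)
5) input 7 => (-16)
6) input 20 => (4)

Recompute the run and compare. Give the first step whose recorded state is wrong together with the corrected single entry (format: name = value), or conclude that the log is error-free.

Recomputing the run from the initial state:
step 1: acc = -2
step 2: acc = 2
step 3: acc = -17
step 4: acc = -31
step 5: acc = -24
step 6: acc = -4
The first disagreement with the log is at step 4, where the value should be acc = -31.

step 4, acc = -31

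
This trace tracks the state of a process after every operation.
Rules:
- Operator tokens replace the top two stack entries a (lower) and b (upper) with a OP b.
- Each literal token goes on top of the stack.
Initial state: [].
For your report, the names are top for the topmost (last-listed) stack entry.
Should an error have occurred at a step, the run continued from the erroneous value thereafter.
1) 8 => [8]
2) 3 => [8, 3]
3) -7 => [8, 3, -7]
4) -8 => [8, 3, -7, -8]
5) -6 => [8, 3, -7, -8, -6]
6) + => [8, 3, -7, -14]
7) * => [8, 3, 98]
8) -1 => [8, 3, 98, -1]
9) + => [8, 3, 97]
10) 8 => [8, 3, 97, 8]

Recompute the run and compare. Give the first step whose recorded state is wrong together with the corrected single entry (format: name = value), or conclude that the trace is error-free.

no error

Step 1: push 8: top = 8 — no discrepancy.
Step 2: push 3: top = 3 — same as recorded.
Step 3: push -7: top = -7 — in agreement.
Step 4: push -8: top = -8 — checks out.
Step 5: push -6: top = -6 — same as recorded.
Step 6: -8 + -6 = -14 — confirmed correct.
Step 7: -7 * -14 = 98 — matches.
Step 8: push -1: top = -1 — consistent with the trace.
Step 9: 98 + -1 = 97 — in agreement.
Step 10: push 8: top = 8 — matches.
All entries verified; no error found.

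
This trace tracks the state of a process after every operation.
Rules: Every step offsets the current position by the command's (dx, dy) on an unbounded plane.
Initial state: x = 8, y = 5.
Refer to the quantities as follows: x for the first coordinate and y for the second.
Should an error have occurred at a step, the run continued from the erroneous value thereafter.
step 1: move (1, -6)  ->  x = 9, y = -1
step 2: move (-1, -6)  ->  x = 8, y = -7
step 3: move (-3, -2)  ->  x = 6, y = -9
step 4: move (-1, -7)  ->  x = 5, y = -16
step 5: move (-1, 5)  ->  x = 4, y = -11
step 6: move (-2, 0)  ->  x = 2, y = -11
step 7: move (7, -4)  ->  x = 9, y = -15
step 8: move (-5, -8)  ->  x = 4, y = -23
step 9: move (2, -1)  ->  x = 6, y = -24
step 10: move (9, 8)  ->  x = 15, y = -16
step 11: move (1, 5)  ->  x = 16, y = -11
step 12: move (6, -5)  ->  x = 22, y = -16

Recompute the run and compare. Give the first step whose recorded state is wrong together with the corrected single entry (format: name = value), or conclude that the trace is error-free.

Recomputing the run from the initial state:
step 1: x = 9, y = -1
step 2: x = 8, y = -7
step 3: x = 5, y = -9
step 4: x = 4, y = -16
step 5: x = 3, y = -11
step 6: x = 1, y = -11
step 7: x = 8, y = -15
step 8: x = 3, y = -23
step 9: x = 5, y = -24
step 10: x = 14, y = -16
step 11: x = 15, y = -11
step 12: x = 21, y = -16
The first disagreement with the trace is at step 3, where the value should be x = 5.

step 3, x = 5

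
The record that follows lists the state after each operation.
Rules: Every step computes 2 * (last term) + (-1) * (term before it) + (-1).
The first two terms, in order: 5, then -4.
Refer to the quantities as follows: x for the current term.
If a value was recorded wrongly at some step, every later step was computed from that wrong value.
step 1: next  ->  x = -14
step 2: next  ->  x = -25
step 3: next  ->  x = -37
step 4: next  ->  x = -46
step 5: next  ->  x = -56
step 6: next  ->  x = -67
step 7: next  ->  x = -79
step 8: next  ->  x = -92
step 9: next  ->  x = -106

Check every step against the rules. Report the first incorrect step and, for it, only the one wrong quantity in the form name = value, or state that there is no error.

1. x = 2*(-4) + (-1)*(5) + (-1) = -14 (no discrepancy)
2. x = 2*(-14) + (-1)*(-4) + (-1) = -25 (same as recorded)
3. x = 2*(-25) + (-1)*(-14) + (-1) = -37 (in agreement)
4. x = 2*(-37) + (-1)*(-25) + (-1) = -50 (the recorded entry deviates here)
Conclusion: step 4 carries the first error; the entry should be x = -50.

step 4, x = -50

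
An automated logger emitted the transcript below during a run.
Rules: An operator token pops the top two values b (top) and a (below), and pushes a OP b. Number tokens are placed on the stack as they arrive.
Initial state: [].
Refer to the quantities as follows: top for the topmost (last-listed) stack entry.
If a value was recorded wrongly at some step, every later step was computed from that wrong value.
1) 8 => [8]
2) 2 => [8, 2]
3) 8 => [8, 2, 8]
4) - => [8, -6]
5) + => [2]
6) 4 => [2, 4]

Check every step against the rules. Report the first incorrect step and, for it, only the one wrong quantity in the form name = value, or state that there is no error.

no error

step 1: push 8: top = 8 -> agrees with the transcript
step 2: push 2: top = 2 -> checks out
step 3: push 8: top = 8 -> exactly as logged
step 4: 2 - 8 = -6 -> confirmed correct
step 5: 8 + -6 = 2 -> in agreement
step 6: push 4: top = 4 -> matches
All steps check out; nothing to correct.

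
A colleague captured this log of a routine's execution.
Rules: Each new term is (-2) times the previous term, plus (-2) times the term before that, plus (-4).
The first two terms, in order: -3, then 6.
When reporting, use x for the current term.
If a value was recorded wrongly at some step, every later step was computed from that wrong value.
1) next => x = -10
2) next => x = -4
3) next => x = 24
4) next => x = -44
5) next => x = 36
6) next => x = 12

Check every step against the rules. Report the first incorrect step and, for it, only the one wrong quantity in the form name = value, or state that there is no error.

step 2, x = 4

Recomputing the run from the initial state:
step 1: x = -10
step 2: x = 4
step 3: x = 8
step 4: x = -28
step 5: x = 36
step 6: x = -20
The first disagreement with the log is at step 2, where the value should be x = 4.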